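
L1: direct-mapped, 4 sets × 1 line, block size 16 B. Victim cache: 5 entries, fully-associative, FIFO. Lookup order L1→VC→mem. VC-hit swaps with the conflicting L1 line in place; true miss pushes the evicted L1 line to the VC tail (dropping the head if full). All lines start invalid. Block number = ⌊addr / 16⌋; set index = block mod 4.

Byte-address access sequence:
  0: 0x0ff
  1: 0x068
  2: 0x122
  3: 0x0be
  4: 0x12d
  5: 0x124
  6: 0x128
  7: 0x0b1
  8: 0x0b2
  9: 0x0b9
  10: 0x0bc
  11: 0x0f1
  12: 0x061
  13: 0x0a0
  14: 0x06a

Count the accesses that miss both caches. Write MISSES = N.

MISSES = 5

0: 0xff (blk 15, set 3) → MISS  vc=[]
1: 0x68 (blk 6, set 2) → MISS  vc=[]
2: 0x122 (blk 18, set 2) → MISS  vc=[6]
3: 0xbe (blk 11, set 3) → MISS  vc=[6, 15]
4: 0x12d (blk 18, set 2) → L1-HIT  vc=[6, 15]
5: 0x124 (blk 18, set 2) → L1-HIT  vc=[6, 15]
6: 0x128 (blk 18, set 2) → L1-HIT  vc=[6, 15]
7: 0xb1 (blk 11, set 3) → L1-HIT  vc=[6, 15]
8: 0xb2 (blk 11, set 3) → L1-HIT  vc=[6, 15]
9: 0xb9 (blk 11, set 3) → L1-HIT  vc=[6, 15]
10: 0xbc (blk 11, set 3) → L1-HIT  vc=[6, 15]
11: 0xf1 (blk 15, set 3) → VC-HIT  vc=[6, 11]
12: 0x61 (blk 6, set 2) → VC-HIT  vc=[18, 11]
13: 0xa0 (blk 10, set 2) → MISS  vc=[18, 11, 6]
14: 0x6a (blk 6, set 2) → VC-HIT  vc=[18, 11, 10]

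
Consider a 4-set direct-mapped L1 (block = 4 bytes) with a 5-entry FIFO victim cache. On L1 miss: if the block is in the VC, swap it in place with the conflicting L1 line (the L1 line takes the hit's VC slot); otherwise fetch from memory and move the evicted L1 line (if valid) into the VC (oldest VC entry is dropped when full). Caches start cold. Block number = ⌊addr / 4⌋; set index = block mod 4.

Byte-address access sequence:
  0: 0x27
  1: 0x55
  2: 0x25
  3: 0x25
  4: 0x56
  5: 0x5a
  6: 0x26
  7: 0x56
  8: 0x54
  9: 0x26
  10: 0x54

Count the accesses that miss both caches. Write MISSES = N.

#0 0x27→b9/s1 MISS; vc=[]
#1 0x55→b21/s1 MISS; vc=[9]
#2 0x25→b9/s1 VC-HIT; vc=[21]
#3 0x25→b9/s1 L1-HIT; vc=[21]
#4 0x56→b21/s1 VC-HIT; vc=[9]
#5 0x5a→b22/s2 MISS; vc=[9]
#6 0x26→b9/s1 VC-HIT; vc=[21]
#7 0x56→b21/s1 VC-HIT; vc=[9]
#8 0x54→b21/s1 L1-HIT; vc=[9]
#9 0x26→b9/s1 VC-HIT; vc=[21]
#10 0x54→b21/s1 VC-HIT; vc=[9]

MISSES = 3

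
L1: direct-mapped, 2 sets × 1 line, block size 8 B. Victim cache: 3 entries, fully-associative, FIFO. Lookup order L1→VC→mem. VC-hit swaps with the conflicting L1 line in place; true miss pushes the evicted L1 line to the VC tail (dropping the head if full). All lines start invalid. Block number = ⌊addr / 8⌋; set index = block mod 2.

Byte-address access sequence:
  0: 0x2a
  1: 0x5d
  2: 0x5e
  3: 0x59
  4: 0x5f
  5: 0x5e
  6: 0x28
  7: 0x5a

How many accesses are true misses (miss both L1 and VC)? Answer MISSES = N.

  [0] addr=0x2a blk=5 s=1: MISS | VC []
  [1] addr=0x5d blk=11 s=1: MISS | VC [5]
  [2] addr=0x5e blk=11 s=1: L1-HIT | VC [5]
  [3] addr=0x59 blk=11 s=1: L1-HIT | VC [5]
  [4] addr=0x5f blk=11 s=1: L1-HIT | VC [5]
  [5] addr=0x5e blk=11 s=1: L1-HIT | VC [5]
  [6] addr=0x28 blk=5 s=1: VC-HIT | VC [11]
  [7] addr=0x5a blk=11 s=1: VC-HIT | VC [5]

MISSES = 2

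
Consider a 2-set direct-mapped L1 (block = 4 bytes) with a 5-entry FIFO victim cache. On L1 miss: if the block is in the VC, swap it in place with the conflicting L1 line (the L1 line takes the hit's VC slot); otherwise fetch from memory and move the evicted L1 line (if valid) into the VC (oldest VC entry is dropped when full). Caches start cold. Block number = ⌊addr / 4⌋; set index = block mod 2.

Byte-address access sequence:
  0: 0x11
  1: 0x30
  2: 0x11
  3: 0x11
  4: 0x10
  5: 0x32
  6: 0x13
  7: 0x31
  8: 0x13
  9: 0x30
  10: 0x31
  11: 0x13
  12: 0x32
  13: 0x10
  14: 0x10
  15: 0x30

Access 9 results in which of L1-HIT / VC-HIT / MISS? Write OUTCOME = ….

0: 0x11 (blk 4, set 0) → MISS  vc=[]
1: 0x30 (blk 12, set 0) → MISS  vc=[4]
2: 0x11 (blk 4, set 0) → VC-HIT  vc=[12]
3: 0x11 (blk 4, set 0) → L1-HIT  vc=[12]
4: 0x10 (blk 4, set 0) → L1-HIT  vc=[12]
5: 0x32 (blk 12, set 0) → VC-HIT  vc=[4]
6: 0x13 (blk 4, set 0) → VC-HIT  vc=[12]
7: 0x31 (blk 12, set 0) → VC-HIT  vc=[4]
8: 0x13 (blk 4, set 0) → VC-HIT  vc=[12]
9: 0x30 (blk 12, set 0) → VC-HIT  vc=[4]
10: 0x31 (blk 12, set 0) → L1-HIT  vc=[4]
11: 0x13 (blk 4, set 0) → VC-HIT  vc=[12]
12: 0x32 (blk 12, set 0) → VC-HIT  vc=[4]
13: 0x10 (blk 4, set 0) → VC-HIT  vc=[12]
14: 0x10 (blk 4, set 0) → L1-HIT  vc=[12]
15: 0x30 (blk 12, set 0) → VC-HIT  vc=[4]

OUTCOME = VC-HIT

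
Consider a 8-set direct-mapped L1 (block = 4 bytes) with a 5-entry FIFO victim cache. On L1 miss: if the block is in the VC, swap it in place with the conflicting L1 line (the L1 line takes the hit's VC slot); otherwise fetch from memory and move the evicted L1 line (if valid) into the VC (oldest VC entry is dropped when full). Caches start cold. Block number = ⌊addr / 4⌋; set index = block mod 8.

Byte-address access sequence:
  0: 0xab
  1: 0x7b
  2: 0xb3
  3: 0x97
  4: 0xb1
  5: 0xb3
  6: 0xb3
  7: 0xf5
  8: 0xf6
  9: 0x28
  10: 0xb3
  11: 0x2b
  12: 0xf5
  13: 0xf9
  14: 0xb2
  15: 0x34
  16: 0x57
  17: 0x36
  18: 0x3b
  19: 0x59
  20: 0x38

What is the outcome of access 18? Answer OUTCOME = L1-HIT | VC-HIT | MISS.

  [0] addr=0xab blk=42 s=2: MISS | VC []
  [1] addr=0x7b blk=30 s=6: MISS | VC []
  [2] addr=0xb3 blk=44 s=4: MISS | VC []
  [3] addr=0x97 blk=37 s=5: MISS | VC []
  [4] addr=0xb1 blk=44 s=4: L1-HIT | VC []
  [5] addr=0xb3 blk=44 s=4: L1-HIT | VC []
  [6] addr=0xb3 blk=44 s=4: L1-HIT | VC []
  [7] addr=0xf5 blk=61 s=5: MISS | VC [37]
  [8] addr=0xf6 blk=61 s=5: L1-HIT | VC [37]
  [9] addr=0x28 blk=10 s=2: MISS | VC [37, 42]
  [10] addr=0xb3 blk=44 s=4: L1-HIT | VC [37, 42]
  [11] addr=0x2b blk=10 s=2: L1-HIT | VC [37, 42]
  [12] addr=0xf5 blk=61 s=5: L1-HIT | VC [37, 42]
  [13] addr=0xf9 blk=62 s=6: MISS | VC [37, 42, 30]
  [14] addr=0xb2 blk=44 s=4: L1-HIT | VC [37, 42, 30]
  [15] addr=0x34 blk=13 s=5: MISS | VC [37, 42, 30, 61]
  [16] addr=0x57 blk=21 s=5: MISS | VC [37, 42, 30, 61, 13]
  [17] addr=0x36 blk=13 s=5: VC-HIT | VC [37, 42, 30, 61, 21]
  [18] addr=0x3b blk=14 s=6: MISS | VC [42, 30, 61, 21, 62]
  [19] addr=0x59 blk=22 s=6: MISS | VC [30, 61, 21, 62, 14]
  [20] addr=0x38 blk=14 s=6: VC-HIT | VC [30, 61, 21, 62, 22]

OUTCOME = MISS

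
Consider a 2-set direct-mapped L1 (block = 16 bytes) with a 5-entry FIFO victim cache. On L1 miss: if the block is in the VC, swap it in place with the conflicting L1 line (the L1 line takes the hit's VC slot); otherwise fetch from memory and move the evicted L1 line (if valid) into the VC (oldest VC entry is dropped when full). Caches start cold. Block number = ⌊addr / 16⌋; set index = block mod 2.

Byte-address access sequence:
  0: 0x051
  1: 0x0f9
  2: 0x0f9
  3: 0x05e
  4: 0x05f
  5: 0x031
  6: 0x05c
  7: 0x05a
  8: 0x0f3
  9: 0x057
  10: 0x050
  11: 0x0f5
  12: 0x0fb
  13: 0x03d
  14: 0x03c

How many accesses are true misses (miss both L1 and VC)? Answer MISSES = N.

0: 0x51 (blk 5, set 1) → MISS  vc=[]
1: 0xf9 (blk 15, set 1) → MISS  vc=[5]
2: 0xf9 (blk 15, set 1) → L1-HIT  vc=[5]
3: 0x5e (blk 5, set 1) → VC-HIT  vc=[15]
4: 0x5f (blk 5, set 1) → L1-HIT  vc=[15]
5: 0x31 (blk 3, set 1) → MISS  vc=[15, 5]
6: 0x5c (blk 5, set 1) → VC-HIT  vc=[15, 3]
7: 0x5a (blk 5, set 1) → L1-HIT  vc=[15, 3]
8: 0xf3 (blk 15, set 1) → VC-HIT  vc=[5, 3]
9: 0x57 (blk 5, set 1) → VC-HIT  vc=[15, 3]
10: 0x50 (blk 5, set 1) → L1-HIT  vc=[15, 3]
11: 0xf5 (blk 15, set 1) → VC-HIT  vc=[5, 3]
12: 0xfb (blk 15, set 1) → L1-HIT  vc=[5, 3]
13: 0x3d (blk 3, set 1) → VC-HIT  vc=[5, 15]
14: 0x3c (blk 3, set 1) → L1-HIT  vc=[5, 15]

MISSES = 3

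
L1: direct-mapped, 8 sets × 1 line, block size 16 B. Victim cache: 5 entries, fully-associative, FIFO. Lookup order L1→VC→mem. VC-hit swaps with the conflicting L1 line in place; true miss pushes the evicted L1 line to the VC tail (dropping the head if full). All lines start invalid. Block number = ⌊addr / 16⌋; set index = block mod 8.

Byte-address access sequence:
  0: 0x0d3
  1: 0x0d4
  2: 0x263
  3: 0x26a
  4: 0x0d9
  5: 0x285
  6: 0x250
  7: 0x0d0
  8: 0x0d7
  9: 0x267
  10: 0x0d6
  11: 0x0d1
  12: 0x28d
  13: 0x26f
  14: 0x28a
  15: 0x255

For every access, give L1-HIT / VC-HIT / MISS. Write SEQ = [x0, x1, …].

SEQ = [MISS, L1-HIT, MISS, L1-HIT, L1-HIT, MISS, MISS, VC-HIT, L1-HIT, L1-HIT, L1-HIT, L1-HIT, L1-HIT, L1-HIT, L1-HIT, VC-HIT]

0: 0xd3 (blk 13, set 5) → MISS  vc=[]
1: 0xd4 (blk 13, set 5) → L1-HIT  vc=[]
2: 0x263 (blk 38, set 6) → MISS  vc=[]
3: 0x26a (blk 38, set 6) → L1-HIT  vc=[]
4: 0xd9 (blk 13, set 5) → L1-HIT  vc=[]
5: 0x285 (blk 40, set 0) → MISS  vc=[]
6: 0x250 (blk 37, set 5) → MISS  vc=[13]
7: 0xd0 (blk 13, set 5) → VC-HIT  vc=[37]
8: 0xd7 (blk 13, set 5) → L1-HIT  vc=[37]
9: 0x267 (blk 38, set 6) → L1-HIT  vc=[37]
10: 0xd6 (blk 13, set 5) → L1-HIT  vc=[37]
11: 0xd1 (blk 13, set 5) → L1-HIT  vc=[37]
12: 0x28d (blk 40, set 0) → L1-HIT  vc=[37]
13: 0x26f (blk 38, set 6) → L1-HIT  vc=[37]
14: 0x28a (blk 40, set 0) → L1-HIT  vc=[37]
15: 0x255 (blk 37, set 5) → VC-HIT  vc=[13]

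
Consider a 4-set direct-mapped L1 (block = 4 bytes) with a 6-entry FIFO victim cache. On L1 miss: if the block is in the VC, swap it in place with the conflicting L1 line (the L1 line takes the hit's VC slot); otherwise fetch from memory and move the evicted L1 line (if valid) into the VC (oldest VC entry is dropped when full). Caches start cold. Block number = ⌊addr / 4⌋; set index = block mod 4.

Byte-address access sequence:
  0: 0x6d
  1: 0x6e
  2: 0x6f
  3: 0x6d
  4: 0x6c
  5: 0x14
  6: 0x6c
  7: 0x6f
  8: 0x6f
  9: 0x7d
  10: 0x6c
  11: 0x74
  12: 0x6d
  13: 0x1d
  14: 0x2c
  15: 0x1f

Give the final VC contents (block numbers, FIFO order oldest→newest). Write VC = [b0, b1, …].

VC = [31, 5, 27, 11]

  [0] addr=0x6d blk=27 s=3: MISS | VC []
  [1] addr=0x6e blk=27 s=3: L1-HIT | VC []
  [2] addr=0x6f blk=27 s=3: L1-HIT | VC []
  [3] addr=0x6d blk=27 s=3: L1-HIT | VC []
  [4] addr=0x6c blk=27 s=3: L1-HIT | VC []
  [5] addr=0x14 blk=5 s=1: MISS | VC []
  [6] addr=0x6c blk=27 s=3: L1-HIT | VC []
  [7] addr=0x6f blk=27 s=3: L1-HIT | VC []
  [8] addr=0x6f blk=27 s=3: L1-HIT | VC []
  [9] addr=0x7d blk=31 s=3: MISS | VC [27]
  [10] addr=0x6c blk=27 s=3: VC-HIT | VC [31]
  [11] addr=0x74 blk=29 s=1: MISS | VC [31, 5]
  [12] addr=0x6d blk=27 s=3: L1-HIT | VC [31, 5]
  [13] addr=0x1d blk=7 s=3: MISS | VC [31, 5, 27]
  [14] addr=0x2c blk=11 s=3: MISS | VC [31, 5, 27, 7]
  [15] addr=0x1f blk=7 s=3: VC-HIT | VC [31, 5, 27, 11]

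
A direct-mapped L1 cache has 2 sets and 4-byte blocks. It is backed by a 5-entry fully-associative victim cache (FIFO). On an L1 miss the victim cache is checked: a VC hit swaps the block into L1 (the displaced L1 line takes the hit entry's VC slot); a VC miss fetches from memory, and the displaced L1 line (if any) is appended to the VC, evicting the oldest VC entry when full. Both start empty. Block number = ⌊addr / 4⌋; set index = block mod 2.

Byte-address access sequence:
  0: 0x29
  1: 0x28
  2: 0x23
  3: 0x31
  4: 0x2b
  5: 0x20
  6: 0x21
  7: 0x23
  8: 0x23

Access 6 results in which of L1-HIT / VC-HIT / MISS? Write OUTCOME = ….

OUTCOME = L1-HIT

0: 0x29 (blk 10, set 0) → MISS  vc=[]
1: 0x28 (blk 10, set 0) → L1-HIT  vc=[]
2: 0x23 (blk 8, set 0) → MISS  vc=[10]
3: 0x31 (blk 12, set 0) → MISS  vc=[10, 8]
4: 0x2b (blk 10, set 0) → VC-HIT  vc=[12, 8]
5: 0x20 (blk 8, set 0) → VC-HIT  vc=[12, 10]
6: 0x21 (blk 8, set 0) → L1-HIT  vc=[12, 10]
7: 0x23 (blk 8, set 0) → L1-HIT  vc=[12, 10]
8: 0x23 (blk 8, set 0) → L1-HIT  vc=[12, 10]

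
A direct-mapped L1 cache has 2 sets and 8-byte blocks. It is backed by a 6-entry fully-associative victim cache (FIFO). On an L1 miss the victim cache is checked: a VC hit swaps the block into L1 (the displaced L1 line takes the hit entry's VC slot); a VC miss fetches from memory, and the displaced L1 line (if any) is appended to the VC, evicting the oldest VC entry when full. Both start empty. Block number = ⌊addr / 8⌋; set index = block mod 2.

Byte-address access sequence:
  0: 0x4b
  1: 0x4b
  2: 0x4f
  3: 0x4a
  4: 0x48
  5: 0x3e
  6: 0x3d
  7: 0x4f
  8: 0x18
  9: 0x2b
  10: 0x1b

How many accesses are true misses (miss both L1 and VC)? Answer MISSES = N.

MISSES = 4

#0 0x4b→b9/s1 MISS; vc=[]
#1 0x4b→b9/s1 L1-HIT; vc=[]
#2 0x4f→b9/s1 L1-HIT; vc=[]
#3 0x4a→b9/s1 L1-HIT; vc=[]
#4 0x48→b9/s1 L1-HIT; vc=[]
#5 0x3e→b7/s1 MISS; vc=[9]
#6 0x3d→b7/s1 L1-HIT; vc=[9]
#7 0x4f→b9/s1 VC-HIT; vc=[7]
#8 0x18→b3/s1 MISS; vc=[7,9]
#9 0x2b→b5/s1 MISS; vc=[7,9,3]
#10 0x1b→b3/s1 VC-HIT; vc=[7,9,5]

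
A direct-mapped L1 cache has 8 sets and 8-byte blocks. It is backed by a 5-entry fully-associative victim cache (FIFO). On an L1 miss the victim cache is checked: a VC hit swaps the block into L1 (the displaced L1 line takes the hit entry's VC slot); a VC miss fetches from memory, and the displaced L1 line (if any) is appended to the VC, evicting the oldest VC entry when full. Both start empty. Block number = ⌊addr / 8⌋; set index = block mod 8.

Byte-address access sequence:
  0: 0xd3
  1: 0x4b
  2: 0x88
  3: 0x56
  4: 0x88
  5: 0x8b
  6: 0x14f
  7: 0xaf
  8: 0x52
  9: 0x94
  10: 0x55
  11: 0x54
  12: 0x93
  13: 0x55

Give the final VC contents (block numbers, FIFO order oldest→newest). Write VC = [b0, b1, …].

#0 0xd3→b26/s2 MISS; vc=[]
#1 0x4b→b9/s1 MISS; vc=[]
#2 0x88→b17/s1 MISS; vc=[9]
#3 0x56→b10/s2 MISS; vc=[9,26]
#4 0x88→b17/s1 L1-HIT; vc=[9,26]
#5 0x8b→b17/s1 L1-HIT; vc=[9,26]
#6 0x14f→b41/s1 MISS; vc=[9,26,17]
#7 0xaf→b21/s5 MISS; vc=[9,26,17]
#8 0x52→b10/s2 L1-HIT; vc=[9,26,17]
#9 0x94→b18/s2 MISS; vc=[9,26,17,10]
#10 0x55→b10/s2 VC-HIT; vc=[9,26,17,18]
#11 0x54→b10/s2 L1-HIT; vc=[9,26,17,18]
#12 0x93→b18/s2 VC-HIT; vc=[9,26,17,10]
#13 0x55→b10/s2 VC-HIT; vc=[9,26,17,18]

VC = [9, 26, 17, 18]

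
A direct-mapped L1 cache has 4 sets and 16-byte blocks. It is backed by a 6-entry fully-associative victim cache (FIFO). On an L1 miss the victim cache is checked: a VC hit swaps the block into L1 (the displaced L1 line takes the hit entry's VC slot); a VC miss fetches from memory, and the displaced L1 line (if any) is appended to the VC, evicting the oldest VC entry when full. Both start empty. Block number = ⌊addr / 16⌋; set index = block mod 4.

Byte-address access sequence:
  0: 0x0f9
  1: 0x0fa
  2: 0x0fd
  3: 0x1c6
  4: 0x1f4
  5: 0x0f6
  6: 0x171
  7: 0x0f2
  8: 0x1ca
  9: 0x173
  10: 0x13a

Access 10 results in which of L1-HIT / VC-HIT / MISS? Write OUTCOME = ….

OUTCOME = MISS

#0 0xf9→b15/s3 MISS; vc=[]
#1 0xfa→b15/s3 L1-HIT; vc=[]
#2 0xfd→b15/s3 L1-HIT; vc=[]
#3 0x1c6→b28/s0 MISS; vc=[]
#4 0x1f4→b31/s3 MISS; vc=[15]
#5 0xf6→b15/s3 VC-HIT; vc=[31]
#6 0x171→b23/s3 MISS; vc=[31,15]
#7 0xf2→b15/s3 VC-HIT; vc=[31,23]
#8 0x1ca→b28/s0 L1-HIT; vc=[31,23]
#9 0x173→b23/s3 VC-HIT; vc=[31,15]
#10 0x13a→b19/s3 MISS; vc=[31,15,23]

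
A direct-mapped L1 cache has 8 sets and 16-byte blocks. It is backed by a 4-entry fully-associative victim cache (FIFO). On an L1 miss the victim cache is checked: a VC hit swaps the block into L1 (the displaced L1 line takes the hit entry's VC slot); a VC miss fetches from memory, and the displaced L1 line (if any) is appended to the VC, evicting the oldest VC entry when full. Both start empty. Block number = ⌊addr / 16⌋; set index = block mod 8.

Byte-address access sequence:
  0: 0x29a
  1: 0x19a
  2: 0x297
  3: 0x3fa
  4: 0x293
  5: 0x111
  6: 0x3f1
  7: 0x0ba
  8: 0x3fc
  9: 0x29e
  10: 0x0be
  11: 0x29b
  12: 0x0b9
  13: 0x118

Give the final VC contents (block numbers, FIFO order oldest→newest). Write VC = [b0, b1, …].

0: 0x29a (blk 41, set 1) → MISS  vc=[]
1: 0x19a (blk 25, set 1) → MISS  vc=[41]
2: 0x297 (blk 41, set 1) → VC-HIT  vc=[25]
3: 0x3fa (blk 63, set 7) → MISS  vc=[25]
4: 0x293 (blk 41, set 1) → L1-HIT  vc=[25]
5: 0x111 (blk 17, set 1) → MISS  vc=[25, 41]
6: 0x3f1 (blk 63, set 7) → L1-HIT  vc=[25, 41]
7: 0xba (blk 11, set 3) → MISS  vc=[25, 41]
8: 0x3fc (blk 63, set 7) → L1-HIT  vc=[25, 41]
9: 0x29e (blk 41, set 1) → VC-HIT  vc=[25, 17]
10: 0xbe (blk 11, set 3) → L1-HIT  vc=[25, 17]
11: 0x29b (blk 41, set 1) → L1-HIT  vc=[25, 17]
12: 0xb9 (blk 11, set 3) → L1-HIT  vc=[25, 17]
13: 0x118 (blk 17, set 1) → VC-HIT  vc=[25, 41]

VC = [25, 41]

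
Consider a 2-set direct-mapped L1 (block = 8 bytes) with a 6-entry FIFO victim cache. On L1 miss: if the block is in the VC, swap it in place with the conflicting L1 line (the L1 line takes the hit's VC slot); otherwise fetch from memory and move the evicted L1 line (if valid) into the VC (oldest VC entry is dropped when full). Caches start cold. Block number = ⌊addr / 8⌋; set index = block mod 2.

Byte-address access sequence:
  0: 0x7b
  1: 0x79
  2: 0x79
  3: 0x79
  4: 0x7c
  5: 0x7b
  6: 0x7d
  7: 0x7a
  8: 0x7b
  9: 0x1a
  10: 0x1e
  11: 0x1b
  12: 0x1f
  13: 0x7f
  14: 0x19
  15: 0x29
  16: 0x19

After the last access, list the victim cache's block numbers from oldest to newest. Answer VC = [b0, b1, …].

VC = [15, 5]

  [0] addr=0x7b blk=15 s=1: MISS | VC []
  [1] addr=0x79 blk=15 s=1: L1-HIT | VC []
  [2] addr=0x79 blk=15 s=1: L1-HIT | VC []
  [3] addr=0x79 blk=15 s=1: L1-HIT | VC []
  [4] addr=0x7c blk=15 s=1: L1-HIT | VC []
  [5] addr=0x7b blk=15 s=1: L1-HIT | VC []
  [6] addr=0x7d blk=15 s=1: L1-HIT | VC []
  [7] addr=0x7a blk=15 s=1: L1-HIT | VC []
  [8] addr=0x7b blk=15 s=1: L1-HIT | VC []
  [9] addr=0x1a blk=3 s=1: MISS | VC [15]
  [10] addr=0x1e blk=3 s=1: L1-HIT | VC [15]
  [11] addr=0x1b blk=3 s=1: L1-HIT | VC [15]
  [12] addr=0x1f blk=3 s=1: L1-HIT | VC [15]
  [13] addr=0x7f blk=15 s=1: VC-HIT | VC [3]
  [14] addr=0x19 blk=3 s=1: VC-HIT | VC [15]
  [15] addr=0x29 blk=5 s=1: MISS | VC [15, 3]
  [16] addr=0x19 blk=3 s=1: VC-HIT | VC [15, 5]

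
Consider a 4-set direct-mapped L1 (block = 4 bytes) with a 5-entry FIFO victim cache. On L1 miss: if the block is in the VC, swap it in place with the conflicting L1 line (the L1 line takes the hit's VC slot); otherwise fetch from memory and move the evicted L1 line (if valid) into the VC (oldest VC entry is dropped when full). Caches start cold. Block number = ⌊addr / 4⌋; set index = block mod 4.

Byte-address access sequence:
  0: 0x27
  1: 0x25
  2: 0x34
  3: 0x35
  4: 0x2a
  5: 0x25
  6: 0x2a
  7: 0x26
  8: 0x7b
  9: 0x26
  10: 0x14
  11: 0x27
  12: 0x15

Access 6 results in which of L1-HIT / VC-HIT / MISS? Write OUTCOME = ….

0: 0x27 (blk 9, set 1) → MISS  vc=[]
1: 0x25 (blk 9, set 1) → L1-HIT  vc=[]
2: 0x34 (blk 13, set 1) → MISS  vc=[9]
3: 0x35 (blk 13, set 1) → L1-HIT  vc=[9]
4: 0x2a (blk 10, set 2) → MISS  vc=[9]
5: 0x25 (blk 9, set 1) → VC-HIT  vc=[13]
6: 0x2a (blk 10, set 2) → L1-HIT  vc=[13]
7: 0x26 (blk 9, set 1) → L1-HIT  vc=[13]
8: 0x7b (blk 30, set 2) → MISS  vc=[13, 10]
9: 0x26 (blk 9, set 1) → L1-HIT  vc=[13, 10]
10: 0x14 (blk 5, set 1) → MISS  vc=[13, 10, 9]
11: 0x27 (blk 9, set 1) → VC-HIT  vc=[13, 10, 5]
12: 0x15 (blk 5, set 1) → VC-HIT  vc=[13, 10, 9]

OUTCOME = L1-HIT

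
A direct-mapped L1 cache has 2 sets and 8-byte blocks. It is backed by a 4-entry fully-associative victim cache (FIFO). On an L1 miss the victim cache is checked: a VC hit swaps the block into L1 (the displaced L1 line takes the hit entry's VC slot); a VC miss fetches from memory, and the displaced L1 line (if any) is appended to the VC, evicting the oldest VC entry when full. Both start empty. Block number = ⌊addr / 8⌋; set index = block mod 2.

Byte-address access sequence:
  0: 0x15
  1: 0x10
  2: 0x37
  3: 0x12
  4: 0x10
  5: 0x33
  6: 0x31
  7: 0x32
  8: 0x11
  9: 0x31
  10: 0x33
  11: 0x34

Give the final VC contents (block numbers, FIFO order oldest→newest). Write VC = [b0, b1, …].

VC = [2]

0: 0x15 (blk 2, set 0) → MISS  vc=[]
1: 0x10 (blk 2, set 0) → L1-HIT  vc=[]
2: 0x37 (blk 6, set 0) → MISS  vc=[2]
3: 0x12 (blk 2, set 0) → VC-HIT  vc=[6]
4: 0x10 (blk 2, set 0) → L1-HIT  vc=[6]
5: 0x33 (blk 6, set 0) → VC-HIT  vc=[2]
6: 0x31 (blk 6, set 0) → L1-HIT  vc=[2]
7: 0x32 (blk 6, set 0) → L1-HIT  vc=[2]
8: 0x11 (blk 2, set 0) → VC-HIT  vc=[6]
9: 0x31 (blk 6, set 0) → VC-HIT  vc=[2]
10: 0x33 (blk 6, set 0) → L1-HIT  vc=[2]
11: 0x34 (blk 6, set 0) → L1-HIT  vc=[2]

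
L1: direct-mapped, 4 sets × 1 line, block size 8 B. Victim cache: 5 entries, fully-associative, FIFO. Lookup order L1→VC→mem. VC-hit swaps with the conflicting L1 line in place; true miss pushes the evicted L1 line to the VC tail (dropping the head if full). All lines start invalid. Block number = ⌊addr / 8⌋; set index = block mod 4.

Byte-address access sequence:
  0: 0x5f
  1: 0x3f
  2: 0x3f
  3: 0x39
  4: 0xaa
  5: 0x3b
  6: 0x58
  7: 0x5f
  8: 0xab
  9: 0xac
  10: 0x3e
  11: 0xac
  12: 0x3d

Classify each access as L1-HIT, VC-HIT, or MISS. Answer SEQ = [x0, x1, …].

SEQ = [MISS, MISS, L1-HIT, L1-HIT, MISS, L1-HIT, VC-HIT, L1-HIT, L1-HIT, L1-HIT, VC-HIT, L1-HIT, L1-HIT]

  [0] addr=0x5f blk=11 s=3: MISS | VC []
  [1] addr=0x3f blk=7 s=3: MISS | VC [11]
  [2] addr=0x3f blk=7 s=3: L1-HIT | VC [11]
  [3] addr=0x39 blk=7 s=3: L1-HIT | VC [11]
  [4] addr=0xaa blk=21 s=1: MISS | VC [11]
  [5] addr=0x3b blk=7 s=3: L1-HIT | VC [11]
  [6] addr=0x58 blk=11 s=3: VC-HIT | VC [7]
  [7] addr=0x5f blk=11 s=3: L1-HIT | VC [7]
  [8] addr=0xab blk=21 s=1: L1-HIT | VC [7]
  [9] addr=0xac blk=21 s=1: L1-HIT | VC [7]
  [10] addr=0x3e blk=7 s=3: VC-HIT | VC [11]
  [11] addr=0xac blk=21 s=1: L1-HIT | VC [11]
  [12] addr=0x3d blk=7 s=3: L1-HIT | VC [11]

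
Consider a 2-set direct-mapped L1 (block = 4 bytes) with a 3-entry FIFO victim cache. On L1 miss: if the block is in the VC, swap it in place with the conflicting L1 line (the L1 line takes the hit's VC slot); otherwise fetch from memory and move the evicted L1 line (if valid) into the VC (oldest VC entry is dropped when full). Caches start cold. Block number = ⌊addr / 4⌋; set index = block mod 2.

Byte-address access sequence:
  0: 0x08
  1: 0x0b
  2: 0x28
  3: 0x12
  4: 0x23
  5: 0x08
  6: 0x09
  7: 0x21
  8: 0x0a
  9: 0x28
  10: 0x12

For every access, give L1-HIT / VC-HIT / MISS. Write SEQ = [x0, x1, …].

  [0] addr=0x8 blk=2 s=0: MISS | VC []
  [1] addr=0xb blk=2 s=0: L1-HIT | VC []
  [2] addr=0x28 blk=10 s=0: MISS | VC [2]
  [3] addr=0x12 blk=4 s=0: MISS | VC [2, 10]
  [4] addr=0x23 blk=8 s=0: MISS | VC [2, 10, 4]
  [5] addr=0x8 blk=2 s=0: VC-HIT | VC [8, 10, 4]
  [6] addr=0x9 blk=2 s=0: L1-HIT | VC [8, 10, 4]
  [7] addr=0x21 blk=8 s=0: VC-HIT | VC [2, 10, 4]
  [8] addr=0xa blk=2 s=0: VC-HIT | VC [8, 10, 4]
  [9] addr=0x28 blk=10 s=0: VC-HIT | VC [8, 2, 4]
  [10] addr=0x12 blk=4 s=0: VC-HIT | VC [8, 2, 10]

SEQ = [MISS, L1-HIT, MISS, MISS, MISS, VC-HIT, L1-HIT, VC-HIT, VC-HIT, VC-HIT, VC-HIT]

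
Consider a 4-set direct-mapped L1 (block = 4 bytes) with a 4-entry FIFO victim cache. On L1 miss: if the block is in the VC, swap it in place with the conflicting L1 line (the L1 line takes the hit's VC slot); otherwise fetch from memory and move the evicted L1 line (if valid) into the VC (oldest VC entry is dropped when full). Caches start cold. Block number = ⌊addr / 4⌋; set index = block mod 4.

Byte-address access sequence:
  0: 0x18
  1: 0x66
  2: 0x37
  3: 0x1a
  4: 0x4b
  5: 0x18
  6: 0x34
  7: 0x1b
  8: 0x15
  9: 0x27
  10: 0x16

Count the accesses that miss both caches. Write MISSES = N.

0: 0x18 (blk 6, set 2) → MISS  vc=[]
1: 0x66 (blk 25, set 1) → MISS  vc=[]
2: 0x37 (blk 13, set 1) → MISS  vc=[25]
3: 0x1a (blk 6, set 2) → L1-HIT  vc=[25]
4: 0x4b (blk 18, set 2) → MISS  vc=[25, 6]
5: 0x18 (blk 6, set 2) → VC-HIT  vc=[25, 18]
6: 0x34 (blk 13, set 1) → L1-HIT  vc=[25, 18]
7: 0x1b (blk 6, set 2) → L1-HIT  vc=[25, 18]
8: 0x15 (blk 5, set 1) → MISS  vc=[25, 18, 13]
9: 0x27 (blk 9, set 1) → MISS  vc=[25, 18, 13, 5]
10: 0x16 (blk 5, set 1) → VC-HIT  vc=[25, 18, 13, 9]

MISSES = 6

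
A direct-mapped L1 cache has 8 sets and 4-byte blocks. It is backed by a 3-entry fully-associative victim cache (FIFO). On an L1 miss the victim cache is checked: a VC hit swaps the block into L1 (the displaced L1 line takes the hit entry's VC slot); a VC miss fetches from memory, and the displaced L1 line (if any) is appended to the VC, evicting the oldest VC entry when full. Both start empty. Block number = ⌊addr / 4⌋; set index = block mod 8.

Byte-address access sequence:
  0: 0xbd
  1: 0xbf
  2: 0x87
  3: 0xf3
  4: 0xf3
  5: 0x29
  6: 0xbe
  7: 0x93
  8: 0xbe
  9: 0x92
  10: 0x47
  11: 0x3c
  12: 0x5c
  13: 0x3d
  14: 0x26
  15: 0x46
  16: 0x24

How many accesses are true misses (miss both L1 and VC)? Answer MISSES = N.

  [0] addr=0xbd blk=47 s=7: MISS | VC []
  [1] addr=0xbf blk=47 s=7: L1-HIT | VC []
  [2] addr=0x87 blk=33 s=1: MISS | VC []
  [3] addr=0xf3 blk=60 s=4: MISS | VC []
  [4] addr=0xf3 blk=60 s=4: L1-HIT | VC []
  [5] addr=0x29 blk=10 s=2: MISS | VC []
  [6] addr=0xbe blk=47 s=7: L1-HIT | VC []
  [7] addr=0x93 blk=36 s=4: MISS | VC [60]
  [8] addr=0xbe blk=47 s=7: L1-HIT | VC [60]
  [9] addr=0x92 blk=36 s=4: L1-HIT | VC [60]
  [10] addr=0x47 blk=17 s=1: MISS | VC [60, 33]
  [11] addr=0x3c blk=15 s=7: MISS | VC [60, 33, 47]
  [12] addr=0x5c blk=23 s=7: MISS | VC [33, 47, 15]
  [13] addr=0x3d blk=15 s=7: VC-HIT | VC [33, 47, 23]
  [14] addr=0x26 blk=9 s=1: MISS | VC [47, 23, 17]
  [15] addr=0x46 blk=17 s=1: VC-HIT | VC [47, 23, 9]
  [16] addr=0x24 blk=9 s=1: VC-HIT | VC [47, 23, 17]

MISSES = 9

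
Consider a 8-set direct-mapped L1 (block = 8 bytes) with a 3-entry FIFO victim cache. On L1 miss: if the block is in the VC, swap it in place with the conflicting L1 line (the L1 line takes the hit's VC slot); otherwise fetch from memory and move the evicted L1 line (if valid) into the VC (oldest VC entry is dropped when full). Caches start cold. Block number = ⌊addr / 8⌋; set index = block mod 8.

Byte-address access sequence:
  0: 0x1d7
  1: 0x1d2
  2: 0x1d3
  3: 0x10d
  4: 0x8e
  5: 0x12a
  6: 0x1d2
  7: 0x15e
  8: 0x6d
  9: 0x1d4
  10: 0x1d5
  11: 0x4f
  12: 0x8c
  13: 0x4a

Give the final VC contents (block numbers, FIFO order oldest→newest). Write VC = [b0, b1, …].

VC = [33, 37, 17]

#0 0x1d7→b58/s2 MISS; vc=[]
#1 0x1d2→b58/s2 L1-HIT; vc=[]
#2 0x1d3→b58/s2 L1-HIT; vc=[]
#3 0x10d→b33/s1 MISS; vc=[]
#4 0x8e→b17/s1 MISS; vc=[33]
#5 0x12a→b37/s5 MISS; vc=[33]
#6 0x1d2→b58/s2 L1-HIT; vc=[33]
#7 0x15e→b43/s3 MISS; vc=[33]
#8 0x6d→b13/s5 MISS; vc=[33,37]
#9 0x1d4→b58/s2 L1-HIT; vc=[33,37]
#10 0x1d5→b58/s2 L1-HIT; vc=[33,37]
#11 0x4f→b9/s1 MISS; vc=[33,37,17]
#12 0x8c→b17/s1 VC-HIT; vc=[33,37,9]
#13 0x4a→b9/s1 VC-HIT; vc=[33,37,17]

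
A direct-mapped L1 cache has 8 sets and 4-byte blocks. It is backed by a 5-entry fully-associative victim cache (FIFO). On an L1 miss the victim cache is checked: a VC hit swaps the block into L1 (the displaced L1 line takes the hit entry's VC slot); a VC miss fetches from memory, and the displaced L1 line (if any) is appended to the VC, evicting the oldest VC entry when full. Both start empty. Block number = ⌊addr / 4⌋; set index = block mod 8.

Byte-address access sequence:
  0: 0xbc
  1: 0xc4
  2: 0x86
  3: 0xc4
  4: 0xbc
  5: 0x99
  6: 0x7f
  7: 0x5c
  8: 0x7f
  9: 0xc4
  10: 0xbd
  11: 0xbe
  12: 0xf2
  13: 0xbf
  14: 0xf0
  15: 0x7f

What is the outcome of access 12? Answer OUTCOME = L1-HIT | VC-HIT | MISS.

OUTCOME = MISS

0: 0xbc (blk 47, set 7) → MISS  vc=[]
1: 0xc4 (blk 49, set 1) → MISS  vc=[]
2: 0x86 (blk 33, set 1) → MISS  vc=[49]
3: 0xc4 (blk 49, set 1) → VC-HIT  vc=[33]
4: 0xbc (blk 47, set 7) → L1-HIT  vc=[33]
5: 0x99 (blk 38, set 6) → MISS  vc=[33]
6: 0x7f (blk 31, set 7) → MISS  vc=[33, 47]
7: 0x5c (blk 23, set 7) → MISS  vc=[33, 47, 31]
8: 0x7f (blk 31, set 7) → VC-HIT  vc=[33, 47, 23]
9: 0xc4 (blk 49, set 1) → L1-HIT  vc=[33, 47, 23]
10: 0xbd (blk 47, set 7) → VC-HIT  vc=[33, 31, 23]
11: 0xbe (blk 47, set 7) → L1-HIT  vc=[33, 31, 23]
12: 0xf2 (blk 60, set 4) → MISS  vc=[33, 31, 23]
13: 0xbf (blk 47, set 7) → L1-HIT  vc=[33, 31, 23]
14: 0xf0 (blk 60, set 4) → L1-HIT  vc=[33, 31, 23]
15: 0x7f (blk 31, set 7) → VC-HIT  vc=[33, 47, 23]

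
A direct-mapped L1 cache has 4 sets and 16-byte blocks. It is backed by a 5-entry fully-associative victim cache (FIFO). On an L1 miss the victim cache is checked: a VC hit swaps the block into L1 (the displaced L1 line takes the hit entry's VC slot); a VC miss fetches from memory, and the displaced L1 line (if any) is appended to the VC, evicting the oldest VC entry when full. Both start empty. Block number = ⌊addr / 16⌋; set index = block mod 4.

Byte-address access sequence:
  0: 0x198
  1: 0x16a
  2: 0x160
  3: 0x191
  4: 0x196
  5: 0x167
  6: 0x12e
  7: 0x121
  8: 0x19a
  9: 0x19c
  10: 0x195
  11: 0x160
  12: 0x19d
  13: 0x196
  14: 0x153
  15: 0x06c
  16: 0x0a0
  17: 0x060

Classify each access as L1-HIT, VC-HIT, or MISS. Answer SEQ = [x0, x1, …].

0: 0x198 (blk 25, set 1) → MISS  vc=[]
1: 0x16a (blk 22, set 2) → MISS  vc=[]
2: 0x160 (blk 22, set 2) → L1-HIT  vc=[]
3: 0x191 (blk 25, set 1) → L1-HIT  vc=[]
4: 0x196 (blk 25, set 1) → L1-HIT  vc=[]
5: 0x167 (blk 22, set 2) → L1-HIT  vc=[]
6: 0x12e (blk 18, set 2) → MISS  vc=[22]
7: 0x121 (blk 18, set 2) → L1-HIT  vc=[22]
8: 0x19a (blk 25, set 1) → L1-HIT  vc=[22]
9: 0x19c (blk 25, set 1) → L1-HIT  vc=[22]
10: 0x195 (blk 25, set 1) → L1-HIT  vc=[22]
11: 0x160 (blk 22, set 2) → VC-HIT  vc=[18]
12: 0x19d (blk 25, set 1) → L1-HIT  vc=[18]
13: 0x196 (blk 25, set 1) → L1-HIT  vc=[18]
14: 0x153 (blk 21, set 1) → MISS  vc=[18, 25]
15: 0x6c (blk 6, set 2) → MISS  vc=[18, 25, 22]
16: 0xa0 (blk 10, set 2) → MISS  vc=[18, 25, 22, 6]
17: 0x60 (blk 6, set 2) → VC-HIT  vc=[18, 25, 22, 10]

SEQ = [MISS, MISS, L1-HIT, L1-HIT, L1-HIT, L1-HIT, MISS, L1-HIT, L1-HIT, L1-HIT, L1-HIT, VC-HIT, L1-HIT, L1-HIT, MISS, MISS, MISS, VC-HIT]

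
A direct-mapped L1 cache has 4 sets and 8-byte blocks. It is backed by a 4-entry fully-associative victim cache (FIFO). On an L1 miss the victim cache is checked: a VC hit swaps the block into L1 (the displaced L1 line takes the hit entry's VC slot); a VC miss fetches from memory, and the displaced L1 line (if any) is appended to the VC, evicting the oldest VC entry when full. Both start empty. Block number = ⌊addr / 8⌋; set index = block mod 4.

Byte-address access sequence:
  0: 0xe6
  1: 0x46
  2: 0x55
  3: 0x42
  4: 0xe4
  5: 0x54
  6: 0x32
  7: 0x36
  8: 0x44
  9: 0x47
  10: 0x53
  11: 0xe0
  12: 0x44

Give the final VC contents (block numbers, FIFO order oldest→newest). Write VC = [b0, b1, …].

0: 0xe6 (blk 28, set 0) → MISS  vc=[]
1: 0x46 (blk 8, set 0) → MISS  vc=[28]
2: 0x55 (blk 10, set 2) → MISS  vc=[28]
3: 0x42 (blk 8, set 0) → L1-HIT  vc=[28]
4: 0xe4 (blk 28, set 0) → VC-HIT  vc=[8]
5: 0x54 (blk 10, set 2) → L1-HIT  vc=[8]
6: 0x32 (blk 6, set 2) → MISS  vc=[8, 10]
7: 0x36 (blk 6, set 2) → L1-HIT  vc=[8, 10]
8: 0x44 (blk 8, set 0) → VC-HIT  vc=[28, 10]
9: 0x47 (blk 8, set 0) → L1-HIT  vc=[28, 10]
10: 0x53 (blk 10, set 2) → VC-HIT  vc=[28, 6]
11: 0xe0 (blk 28, set 0) → VC-HIT  vc=[8, 6]
12: 0x44 (blk 8, set 0) → VC-HIT  vc=[28, 6]

VC = [28, 6]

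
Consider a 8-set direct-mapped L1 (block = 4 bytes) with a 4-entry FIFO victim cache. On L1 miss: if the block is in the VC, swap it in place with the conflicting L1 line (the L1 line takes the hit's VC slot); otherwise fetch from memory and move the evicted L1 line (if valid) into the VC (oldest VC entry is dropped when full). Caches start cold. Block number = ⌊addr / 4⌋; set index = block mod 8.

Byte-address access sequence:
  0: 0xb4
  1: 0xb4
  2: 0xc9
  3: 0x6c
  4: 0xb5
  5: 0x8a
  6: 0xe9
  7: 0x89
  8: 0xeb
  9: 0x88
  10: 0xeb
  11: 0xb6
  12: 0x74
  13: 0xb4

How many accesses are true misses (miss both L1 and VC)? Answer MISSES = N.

0: 0xb4 (blk 45, set 5) → MISS  vc=[]
1: 0xb4 (blk 45, set 5) → L1-HIT  vc=[]
2: 0xc9 (blk 50, set 2) → MISS  vc=[]
3: 0x6c (blk 27, set 3) → MISS  vc=[]
4: 0xb5 (blk 45, set 5) → L1-HIT  vc=[]
5: 0x8a (blk 34, set 2) → MISS  vc=[50]
6: 0xe9 (blk 58, set 2) → MISS  vc=[50, 34]
7: 0x89 (blk 34, set 2) → VC-HIT  vc=[50, 58]
8: 0xeb (blk 58, set 2) → VC-HIT  vc=[50, 34]
9: 0x88 (blk 34, set 2) → VC-HIT  vc=[50, 58]
10: 0xeb (blk 58, set 2) → VC-HIT  vc=[50, 34]
11: 0xb6 (blk 45, set 5) → L1-HIT  vc=[50, 34]
12: 0x74 (blk 29, set 5) → MISS  vc=[50, 34, 45]
13: 0xb4 (blk 45, set 5) → VC-HIT  vc=[50, 34, 29]

MISSES = 6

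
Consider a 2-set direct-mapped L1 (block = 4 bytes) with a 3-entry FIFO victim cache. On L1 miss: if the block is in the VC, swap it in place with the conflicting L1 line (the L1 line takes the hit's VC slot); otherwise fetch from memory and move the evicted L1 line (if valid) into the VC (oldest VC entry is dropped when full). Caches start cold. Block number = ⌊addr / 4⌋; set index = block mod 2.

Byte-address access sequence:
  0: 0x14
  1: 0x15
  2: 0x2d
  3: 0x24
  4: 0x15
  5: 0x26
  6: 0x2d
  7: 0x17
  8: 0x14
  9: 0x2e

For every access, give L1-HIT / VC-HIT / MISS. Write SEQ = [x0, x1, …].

SEQ = [MISS, L1-HIT, MISS, MISS, VC-HIT, VC-HIT, VC-HIT, VC-HIT, L1-HIT, VC-HIT]

  [0] addr=0x14 blk=5 s=1: MISS | VC []
  [1] addr=0x15 blk=5 s=1: L1-HIT | VC []
  [2] addr=0x2d blk=11 s=1: MISS | VC [5]
  [3] addr=0x24 blk=9 s=1: MISS | VC [5, 11]
  [4] addr=0x15 blk=5 s=1: VC-HIT | VC [9, 11]
  [5] addr=0x26 blk=9 s=1: VC-HIT | VC [5, 11]
  [6] addr=0x2d blk=11 s=1: VC-HIT | VC [5, 9]
  [7] addr=0x17 blk=5 s=1: VC-HIT | VC [11, 9]
  [8] addr=0x14 blk=5 s=1: L1-HIT | VC [11, 9]
  [9] addr=0x2e blk=11 s=1: VC-HIT | VC [5, 9]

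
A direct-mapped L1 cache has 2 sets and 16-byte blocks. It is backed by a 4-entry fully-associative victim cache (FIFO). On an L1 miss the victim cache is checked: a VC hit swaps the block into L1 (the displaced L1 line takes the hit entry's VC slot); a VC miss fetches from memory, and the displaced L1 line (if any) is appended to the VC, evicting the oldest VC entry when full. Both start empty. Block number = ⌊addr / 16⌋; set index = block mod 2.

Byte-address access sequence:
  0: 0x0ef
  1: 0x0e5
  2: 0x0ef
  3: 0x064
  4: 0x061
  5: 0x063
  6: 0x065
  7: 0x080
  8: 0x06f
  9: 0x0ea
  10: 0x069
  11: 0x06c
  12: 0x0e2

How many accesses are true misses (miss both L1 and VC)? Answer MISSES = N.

MISSES = 3

  [0] addr=0xef blk=14 s=0: MISS | VC []
  [1] addr=0xe5 blk=14 s=0: L1-HIT | VC []
  [2] addr=0xef blk=14 s=0: L1-HIT | VC []
  [3] addr=0x64 blk=6 s=0: MISS | VC [14]
  [4] addr=0x61 blk=6 s=0: L1-HIT | VC [14]
  [5] addr=0x63 blk=6 s=0: L1-HIT | VC [14]
  [6] addr=0x65 blk=6 s=0: L1-HIT | VC [14]
  [7] addr=0x80 blk=8 s=0: MISS | VC [14, 6]
  [8] addr=0x6f blk=6 s=0: VC-HIT | VC [14, 8]
  [9] addr=0xea blk=14 s=0: VC-HIT | VC [6, 8]
  [10] addr=0x69 blk=6 s=0: VC-HIT | VC [14, 8]
  [11] addr=0x6c blk=6 s=0: L1-HIT | VC [14, 8]
  [12] addr=0xe2 blk=14 s=0: VC-HIT | VC [6, 8]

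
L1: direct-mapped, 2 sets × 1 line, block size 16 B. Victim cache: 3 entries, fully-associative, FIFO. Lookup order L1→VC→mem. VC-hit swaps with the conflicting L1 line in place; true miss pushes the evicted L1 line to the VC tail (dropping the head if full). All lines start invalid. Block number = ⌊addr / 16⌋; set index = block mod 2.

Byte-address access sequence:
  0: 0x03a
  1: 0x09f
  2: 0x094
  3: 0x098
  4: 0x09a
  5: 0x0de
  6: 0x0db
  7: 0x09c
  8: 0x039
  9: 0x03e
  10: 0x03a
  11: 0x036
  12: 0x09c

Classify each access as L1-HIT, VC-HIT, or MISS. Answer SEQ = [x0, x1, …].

SEQ = [MISS, MISS, L1-HIT, L1-HIT, L1-HIT, MISS, L1-HIT, VC-HIT, VC-HIT, L1-HIT, L1-HIT, L1-HIT, VC-HIT]

#0 0x3a→b3/s1 MISS; vc=[]
#1 0x9f→b9/s1 MISS; vc=[3]
#2 0x94→b9/s1 L1-HIT; vc=[3]
#3 0x98→b9/s1 L1-HIT; vc=[3]
#4 0x9a→b9/s1 L1-HIT; vc=[3]
#5 0xde→b13/s1 MISS; vc=[3,9]
#6 0xdb→b13/s1 L1-HIT; vc=[3,9]
#7 0x9c→b9/s1 VC-HIT; vc=[3,13]
#8 0x39→b3/s1 VC-HIT; vc=[9,13]
#9 0x3e→b3/s1 L1-HIT; vc=[9,13]
#10 0x3a→b3/s1 L1-HIT; vc=[9,13]
#11 0x36→b3/s1 L1-HIT; vc=[9,13]
#12 0x9c→b9/s1 VC-HIT; vc=[3,13]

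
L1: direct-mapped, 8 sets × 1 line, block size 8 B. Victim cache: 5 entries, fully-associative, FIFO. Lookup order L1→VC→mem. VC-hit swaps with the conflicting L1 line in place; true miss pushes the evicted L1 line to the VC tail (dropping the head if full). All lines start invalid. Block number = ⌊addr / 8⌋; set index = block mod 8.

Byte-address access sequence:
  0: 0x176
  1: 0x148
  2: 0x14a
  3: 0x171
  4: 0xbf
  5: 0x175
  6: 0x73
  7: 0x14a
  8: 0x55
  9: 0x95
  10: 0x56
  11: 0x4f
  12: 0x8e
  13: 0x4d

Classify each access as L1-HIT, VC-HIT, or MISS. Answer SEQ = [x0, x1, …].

  [0] addr=0x176 blk=46 s=6: MISS | VC []
  [1] addr=0x148 blk=41 s=1: MISS | VC []
  [2] addr=0x14a blk=41 s=1: L1-HIT | VC []
  [3] addr=0x171 blk=46 s=6: L1-HIT | VC []
  [4] addr=0xbf blk=23 s=7: MISS | VC []
  [5] addr=0x175 blk=46 s=6: L1-HIT | VC []
  [6] addr=0x73 blk=14 s=6: MISS | VC [46]
  [7] addr=0x14a blk=41 s=1: L1-HIT | VC [46]
  [8] addr=0x55 blk=10 s=2: MISS | VC [46]
  [9] addr=0x95 blk=18 s=2: MISS | VC [46, 10]
  [10] addr=0x56 blk=10 s=2: VC-HIT | VC [46, 18]
  [11] addr=0x4f blk=9 s=1: MISS | VC [46, 18, 41]
  [12] addr=0x8e blk=17 s=1: MISS | VC [46, 18, 41, 9]
  [13] addr=0x4d blk=9 s=1: VC-HIT | VC [46, 18, 41, 17]

SEQ = [MISS, MISS, L1-HIT, L1-HIT, MISS, L1-HIT, MISS, L1-HIT, MISS, MISS, VC-HIT, MISS, MISS, VC-HIT]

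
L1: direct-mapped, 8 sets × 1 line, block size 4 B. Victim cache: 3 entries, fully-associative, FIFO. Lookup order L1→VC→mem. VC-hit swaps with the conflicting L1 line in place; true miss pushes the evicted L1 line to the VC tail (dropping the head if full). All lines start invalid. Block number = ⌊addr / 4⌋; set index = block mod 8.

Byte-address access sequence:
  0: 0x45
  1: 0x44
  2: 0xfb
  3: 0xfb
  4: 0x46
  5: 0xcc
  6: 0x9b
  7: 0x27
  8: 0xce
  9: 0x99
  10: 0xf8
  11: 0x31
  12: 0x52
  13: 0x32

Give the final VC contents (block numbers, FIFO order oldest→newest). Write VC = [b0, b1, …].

VC = [38, 17, 20]

#0 0x45→b17/s1 MISS; vc=[]
#1 0x44→b17/s1 L1-HIT; vc=[]
#2 0xfb→b62/s6 MISS; vc=[]
#3 0xfb→b62/s6 L1-HIT; vc=[]
#4 0x46→b17/s1 L1-HIT; vc=[]
#5 0xcc→b51/s3 MISS; vc=[]
#6 0x9b→b38/s6 MISS; vc=[62]
#7 0x27→b9/s1 MISS; vc=[62,17]
#8 0xce→b51/s3 L1-HIT; vc=[62,17]
#9 0x99→b38/s6 L1-HIT; vc=[62,17]
#10 0xf8→b62/s6 VC-HIT; vc=[38,17]
#11 0x31→b12/s4 MISS; vc=[38,17]
#12 0x52→b20/s4 MISS; vc=[38,17,12]
#13 0x32→b12/s4 VC-HIT; vc=[38,17,20]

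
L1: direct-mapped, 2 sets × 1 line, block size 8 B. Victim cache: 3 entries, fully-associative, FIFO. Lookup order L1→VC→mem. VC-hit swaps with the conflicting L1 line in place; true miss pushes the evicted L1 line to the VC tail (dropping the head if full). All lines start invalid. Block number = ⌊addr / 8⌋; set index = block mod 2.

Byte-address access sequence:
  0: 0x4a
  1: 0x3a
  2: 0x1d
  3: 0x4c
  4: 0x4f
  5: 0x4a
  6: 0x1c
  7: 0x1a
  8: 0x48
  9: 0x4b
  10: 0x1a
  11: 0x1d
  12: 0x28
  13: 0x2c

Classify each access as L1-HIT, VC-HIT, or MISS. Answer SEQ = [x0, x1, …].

SEQ = [MISS, MISS, MISS, VC-HIT, L1-HIT, L1-HIT, VC-HIT, L1-HIT, VC-HIT, L1-HIT, VC-HIT, L1-HIT, MISS, L1-HIT]

  [0] addr=0x4a blk=9 s=1: MISS | VC []
  [1] addr=0x3a blk=7 s=1: MISS | VC [9]
  [2] addr=0x1d blk=3 s=1: MISS | VC [9, 7]
  [3] addr=0x4c blk=9 s=1: VC-HIT | VC [3, 7]
  [4] addr=0x4f blk=9 s=1: L1-HIT | VC [3, 7]
  [5] addr=0x4a blk=9 s=1: L1-HIT | VC [3, 7]
  [6] addr=0x1c blk=3 s=1: VC-HIT | VC [9, 7]
  [7] addr=0x1a blk=3 s=1: L1-HIT | VC [9, 7]
  [8] addr=0x48 blk=9 s=1: VC-HIT | VC [3, 7]
  [9] addr=0x4b blk=9 s=1: L1-HIT | VC [3, 7]
  [10] addr=0x1a blk=3 s=1: VC-HIT | VC [9, 7]
  [11] addr=0x1d blk=3 s=1: L1-HIT | VC [9, 7]
  [12] addr=0x28 blk=5 s=1: MISS | VC [9, 7, 3]
  [13] addr=0x2c blk=5 s=1: L1-HIT | VC [9, 7, 3]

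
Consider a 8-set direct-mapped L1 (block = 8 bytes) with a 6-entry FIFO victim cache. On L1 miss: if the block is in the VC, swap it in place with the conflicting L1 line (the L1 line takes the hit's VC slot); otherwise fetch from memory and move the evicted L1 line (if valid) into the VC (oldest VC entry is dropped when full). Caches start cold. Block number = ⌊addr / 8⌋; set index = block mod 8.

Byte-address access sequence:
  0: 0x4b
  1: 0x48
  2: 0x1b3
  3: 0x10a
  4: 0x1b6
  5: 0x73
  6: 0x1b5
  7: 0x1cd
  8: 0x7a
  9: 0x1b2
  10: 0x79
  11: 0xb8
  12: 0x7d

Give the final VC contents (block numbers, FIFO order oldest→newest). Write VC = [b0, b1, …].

0: 0x4b (blk 9, set 1) → MISS  vc=[]
1: 0x48 (blk 9, set 1) → L1-HIT  vc=[]
2: 0x1b3 (blk 54, set 6) → MISS  vc=[]
3: 0x10a (blk 33, set 1) → MISS  vc=[9]
4: 0x1b6 (blk 54, set 6) → L1-HIT  vc=[9]
5: 0x73 (blk 14, set 6) → MISS  vc=[9, 54]
6: 0x1b5 (blk 54, set 6) → VC-HIT  vc=[9, 14]
7: 0x1cd (blk 57, set 1) → MISS  vc=[9, 14, 33]
8: 0x7a (blk 15, set 7) → MISS  vc=[9, 14, 33]
9: 0x1b2 (blk 54, set 6) → L1-HIT  vc=[9, 14, 33]
10: 0x79 (blk 15, set 7) → L1-HIT  vc=[9, 14, 33]
11: 0xb8 (blk 23, set 7) → MISS  vc=[9, 14, 33, 15]
12: 0x7d (blk 15, set 7) → VC-HIT  vc=[9, 14, 33, 23]

VC = [9, 14, 33, 23]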